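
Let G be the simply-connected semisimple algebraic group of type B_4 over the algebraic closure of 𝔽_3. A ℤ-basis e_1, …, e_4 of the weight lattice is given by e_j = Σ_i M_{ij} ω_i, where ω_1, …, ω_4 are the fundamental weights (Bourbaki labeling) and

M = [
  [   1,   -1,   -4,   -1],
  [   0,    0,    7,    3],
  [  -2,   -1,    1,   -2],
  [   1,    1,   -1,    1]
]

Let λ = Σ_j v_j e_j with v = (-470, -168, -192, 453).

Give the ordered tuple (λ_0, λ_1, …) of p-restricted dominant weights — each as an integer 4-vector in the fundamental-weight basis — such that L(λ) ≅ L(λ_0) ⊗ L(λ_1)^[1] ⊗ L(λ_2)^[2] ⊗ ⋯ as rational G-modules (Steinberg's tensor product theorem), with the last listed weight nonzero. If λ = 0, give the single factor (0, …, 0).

Compute c_i = Σ_j M_{ij} v_j with v = (-470, -168, -192, 453):
  c_1 = 1*-470 + -1*-168 + -4*-192 + -1*453 = 13
  c_2 = 0*-470 + 0*-168 + 7*-192 + 3*453 = 15
  c_3 = -2*-470 + -1*-168 + 1*-192 + -2*453 = 10
  c_4 = 1*-470 + 1*-168 + -1*-192 + 1*453 = 7
p = 3; digits c_i = Σ_j d_{ij}·3^j, 0 ≤ d_{ij} < 3:
  c_1 = 13 = 1·3^0 + 1·3^1 + 1·3^2
  c_2 = 15 = 0·3^0 + 2·3^1 + 1·3^2
  c_3 = 10 = 1·3^0 + 0·3^1 + 1·3^2
  c_4 = 7 = 1·3^0 + 2·3^1
Factor λ_0 = (1, 0, 1, 1)
Factor λ_1 = (1, 2, 0, 2)
Factor λ_2 = (1, 1, 1, 0)

((1, 0, 1, 1), (1, 2, 0, 2), (1, 1, 1, 0))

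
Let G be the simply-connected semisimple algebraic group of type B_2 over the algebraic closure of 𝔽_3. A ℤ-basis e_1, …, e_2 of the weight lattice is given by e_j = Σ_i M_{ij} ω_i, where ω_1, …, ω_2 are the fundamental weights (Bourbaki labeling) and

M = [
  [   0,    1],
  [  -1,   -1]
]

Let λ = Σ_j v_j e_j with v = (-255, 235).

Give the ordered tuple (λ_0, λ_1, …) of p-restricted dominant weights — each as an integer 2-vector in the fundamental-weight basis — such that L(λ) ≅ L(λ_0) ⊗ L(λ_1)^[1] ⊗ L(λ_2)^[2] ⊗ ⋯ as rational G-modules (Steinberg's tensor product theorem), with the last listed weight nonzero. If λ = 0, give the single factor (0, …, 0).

((1, 2), (0, 0), (2, 2), (2, 0), (2, 0))

In the fundamental-weight basis, λ has coordinates c = M·v (v = (-255, 235)):
  c_1 = (0)·(-255) + 1·235 = 235
  c_2 = (-1)·(-255) + (-1)·(235) = 20
p = 3; digits c_i = Σ_j d_{ij}·3^j, 0 ≤ d_{ij} < 3:
  c_1 = 235 = 1·3^0 + 0·3^1 + 2·3^2 + 2·3^3 + 2·3^4
  c_2 = 20 = 2·3^0 + 0·3^1 + 2·3^2
λ_0 = (1, 2)
λ_1 = (0, 0)
λ_2 = (2, 2)
λ_3 = (2, 0)
λ_4 = (2, 0)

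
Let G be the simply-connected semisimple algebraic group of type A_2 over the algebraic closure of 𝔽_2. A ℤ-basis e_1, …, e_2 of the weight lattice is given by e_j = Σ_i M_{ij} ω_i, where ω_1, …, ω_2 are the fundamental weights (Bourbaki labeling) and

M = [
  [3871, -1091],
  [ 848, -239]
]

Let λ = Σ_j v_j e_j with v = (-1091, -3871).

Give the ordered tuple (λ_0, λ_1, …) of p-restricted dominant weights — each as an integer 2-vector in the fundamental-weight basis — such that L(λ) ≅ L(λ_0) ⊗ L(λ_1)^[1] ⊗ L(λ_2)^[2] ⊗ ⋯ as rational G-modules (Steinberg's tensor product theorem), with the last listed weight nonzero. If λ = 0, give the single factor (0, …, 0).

((0, 1),)

In the fundamental-weight basis, λ has coordinates c = M·v (v = (-1091, -3871)):
  c_1 = (3871)·(-1091) + (-1091)·(-3871) = 0
  c_2 = (848)·(-1091) + (-239)·(-3871) = 1
Base-2 expansion of each c_i:
  c_1 = 0
  c_2 = 1 = 1·2^0
λ_0 = (0, 1)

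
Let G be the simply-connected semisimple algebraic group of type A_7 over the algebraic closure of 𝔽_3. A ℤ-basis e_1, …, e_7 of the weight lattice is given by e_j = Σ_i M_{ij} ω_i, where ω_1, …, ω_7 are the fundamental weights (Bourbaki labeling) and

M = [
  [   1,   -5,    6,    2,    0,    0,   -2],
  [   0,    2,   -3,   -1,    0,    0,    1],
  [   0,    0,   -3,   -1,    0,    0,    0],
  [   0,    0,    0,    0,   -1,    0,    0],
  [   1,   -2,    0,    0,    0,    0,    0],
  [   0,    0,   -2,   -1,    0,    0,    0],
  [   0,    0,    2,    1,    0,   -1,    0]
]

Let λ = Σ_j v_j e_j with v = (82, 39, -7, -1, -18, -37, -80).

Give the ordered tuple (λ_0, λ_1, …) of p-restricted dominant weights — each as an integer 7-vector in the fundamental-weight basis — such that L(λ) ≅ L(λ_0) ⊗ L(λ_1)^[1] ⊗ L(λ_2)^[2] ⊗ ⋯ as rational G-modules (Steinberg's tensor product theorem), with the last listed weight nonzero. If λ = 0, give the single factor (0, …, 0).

ω-coordinates c = M·v, v = (82, 39, -7, -1, -18, -37, -80):
  c_1 = (1)·(82) + (-5)·(39) + (6)·(-7) + (2)·(-1) + (0)·(-18) + (0)·(-37) + (-2)·(-80) = 3
  c_2 = (0)·(82) + (2)·(39) + (-3)·(-7) + (-1)·(-1) + (0)·(-18) + (0)·(-37) + (1)·(-80) = 20
  c_3 = (0)·(82) + (0)·(39) + (-3)·(-7) + (-1)·(-1) + (0)·(-18) + (0)·(-37) + (0)·(-80) = 22
  c_4 = (0)·(82) + (0)·(39) + (0)·(-7) + (0)·(-1) + (-1)·(-18) + (0)·(-37) + (0)·(-80) = 18
  c_5 = (1)·(82) + (-2)·(39) + (0)·(-7) + (0)·(-1) + (0)·(-18) + (0)·(-37) + (0)·(-80) = 4
  c_6 = (0)·(82) + (0)·(39) + (-2)·(-7) + (-1)·(-1) + (0)·(-18) + (0)·(-37) + (0)·(-80) = 15
  c_7 = (0)·(82) + (0)·(39) + (2)·(-7) + (1)·(-1) + (0)·(-18) + (-1)·(-37) + (0)·(-80) = 22
Base-3 expansion of each c_i:
  c_1 = 3 = 0·3^0 + 1·3^1
  c_2 = 20 = 2·3^0 + 0·3^1 + 2·3^2
  c_3 = 22 = 1·3^0 + 1·3^1 + 2·3^2
  c_4 = 18 = 0·3^0 + 0·3^1 + 2·3^2
  c_5 = 4 = 1·3^0 + 1·3^1
  c_6 = 15 = 0·3^0 + 2·3^1 + 1·3^2
  c_7 = 22 = 1·3^0 + 1·3^1 + 2·3^2
Factor λ_0 = (0, 2, 1, 0, 1, 0, 1)
Factor λ_1 = (1, 0, 1, 0, 1, 2, 1)
Factor λ_2 = (0, 2, 2, 2, 0, 1, 2)

((0, 2, 1, 0, 1, 0, 1), (1, 0, 1, 0, 1, 2, 1), (0, 2, 2, 2, 0, 1, 2))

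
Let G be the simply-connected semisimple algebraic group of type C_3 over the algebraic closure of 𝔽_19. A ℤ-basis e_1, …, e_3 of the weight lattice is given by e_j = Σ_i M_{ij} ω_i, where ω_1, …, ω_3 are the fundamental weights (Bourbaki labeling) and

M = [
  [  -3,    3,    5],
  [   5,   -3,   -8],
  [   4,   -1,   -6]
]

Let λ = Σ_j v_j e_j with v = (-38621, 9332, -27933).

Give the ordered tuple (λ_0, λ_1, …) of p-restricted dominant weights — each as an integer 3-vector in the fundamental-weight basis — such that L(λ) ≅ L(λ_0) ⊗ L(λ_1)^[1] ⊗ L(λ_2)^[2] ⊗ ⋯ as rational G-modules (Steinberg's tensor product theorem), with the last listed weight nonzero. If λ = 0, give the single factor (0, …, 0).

((14, 7, 1), (11, 10, 9), (11, 6, 10))

Converting to the ω-basis (c_i = row i of M dotted with v = (-38621, 9332, -27933)):
  c_1 = -3*-38621 + 3*9332 + 5*-27933 = 4194
  c_2 = 5*-38621 + -3*9332 + -8*-27933 = 2363
  c_3 = 4*-38621 + -1*9332 + -6*-27933 = 3782
p = 19; digits c_i = Σ_j d_{ij}·19^j, 0 ≤ d_{ij} < 19:
  c_1 = 4194 = 14·19^0 + 11·19^1 + 11·19^2
  c_2 = 2363 = 7·19^0 + 10·19^1 + 6·19^2
  c_3 = 3782 = 1·19^0 + 9·19^1 + 10·19^2
Factor λ_0 = (14, 7, 1)
Factor λ_1 = (11, 10, 9)
Factor λ_2 = (11, 6, 10)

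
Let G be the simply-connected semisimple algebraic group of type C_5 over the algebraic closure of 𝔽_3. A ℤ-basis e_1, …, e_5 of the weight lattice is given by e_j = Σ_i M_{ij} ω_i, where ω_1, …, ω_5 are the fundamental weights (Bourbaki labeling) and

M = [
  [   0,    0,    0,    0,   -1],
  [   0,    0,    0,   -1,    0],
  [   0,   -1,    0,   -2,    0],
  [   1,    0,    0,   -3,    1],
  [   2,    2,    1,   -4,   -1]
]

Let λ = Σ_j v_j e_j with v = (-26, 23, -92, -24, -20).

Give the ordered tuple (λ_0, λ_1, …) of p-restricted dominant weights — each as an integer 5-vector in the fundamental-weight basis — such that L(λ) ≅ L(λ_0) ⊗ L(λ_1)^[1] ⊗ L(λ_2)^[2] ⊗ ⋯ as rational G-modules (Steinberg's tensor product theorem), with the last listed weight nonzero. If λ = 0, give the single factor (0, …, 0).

((2, 0, 1, 2, 0), (0, 2, 2, 2, 0), (2, 2, 2, 2, 2))

Change of basis e → ω: c = M·v where v = (-26, 23, -92, -24, -20):
  c_1 = 0*-26 + 0*23 + 0*-92 + 0*-24 + -1*-20 = 20
  c_2 = 0*-26 + 0*23 + 0*-92 + -1*-24 + 0*-20 = 24
  c_3 = 0*-26 + -1*23 + 0*-92 + -2*-24 + 0*-20 = 25
  c_4 = 1*-26 + 0*23 + 0*-92 + -3*-24 + 1*-20 = 26
  c_5 = 2*-26 + 2*23 + 1*-92 + -4*-24 + -1*-20 = 18
p = 3; digits c_i = Σ_j d_{ij}·3^j, 0 ≤ d_{ij} < 3:
  c_1 = 20 = 2·3^0 + 0·3^1 + 2·3^2
  c_2 = 24 = 0·3^0 + 2·3^1 + 2·3^2
  c_3 = 25 = 1·3^0 + 2·3^1 + 2·3^2
  c_4 = 26 = 2·3^0 + 2·3^1 + 2·3^2
  c_5 = 18 = 0·3^0 + 0·3^1 + 2·3^2
Factor λ_0 = (2, 0, 1, 2, 0)
Factor λ_1 = (0, 2, 2, 2, 0)
Factor λ_2 = (2, 2, 2, 2, 2)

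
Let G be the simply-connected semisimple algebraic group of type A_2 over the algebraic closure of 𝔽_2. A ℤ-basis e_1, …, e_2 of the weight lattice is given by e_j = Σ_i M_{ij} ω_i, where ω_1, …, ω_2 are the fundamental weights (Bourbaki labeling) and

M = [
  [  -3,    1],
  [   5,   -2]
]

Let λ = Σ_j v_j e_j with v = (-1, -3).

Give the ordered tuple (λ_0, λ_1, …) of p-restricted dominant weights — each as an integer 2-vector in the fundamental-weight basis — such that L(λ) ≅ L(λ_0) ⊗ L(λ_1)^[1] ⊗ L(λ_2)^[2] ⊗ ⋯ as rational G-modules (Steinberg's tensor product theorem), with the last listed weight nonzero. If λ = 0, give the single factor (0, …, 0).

((0, 1),)

In the fundamental-weight basis, λ has coordinates c = M·v (v = (-1, -3)):
  c_1 = (-3)·(-1) + (1)·(-3) = 0
  c_2 = (5)·(-1) + (-2)·(-3) = 1
Expand coordinatewise in base 2:
  c_1 = 0
  c_2 = 1 = 1·2^0
Factor λ_0 = (0, 1)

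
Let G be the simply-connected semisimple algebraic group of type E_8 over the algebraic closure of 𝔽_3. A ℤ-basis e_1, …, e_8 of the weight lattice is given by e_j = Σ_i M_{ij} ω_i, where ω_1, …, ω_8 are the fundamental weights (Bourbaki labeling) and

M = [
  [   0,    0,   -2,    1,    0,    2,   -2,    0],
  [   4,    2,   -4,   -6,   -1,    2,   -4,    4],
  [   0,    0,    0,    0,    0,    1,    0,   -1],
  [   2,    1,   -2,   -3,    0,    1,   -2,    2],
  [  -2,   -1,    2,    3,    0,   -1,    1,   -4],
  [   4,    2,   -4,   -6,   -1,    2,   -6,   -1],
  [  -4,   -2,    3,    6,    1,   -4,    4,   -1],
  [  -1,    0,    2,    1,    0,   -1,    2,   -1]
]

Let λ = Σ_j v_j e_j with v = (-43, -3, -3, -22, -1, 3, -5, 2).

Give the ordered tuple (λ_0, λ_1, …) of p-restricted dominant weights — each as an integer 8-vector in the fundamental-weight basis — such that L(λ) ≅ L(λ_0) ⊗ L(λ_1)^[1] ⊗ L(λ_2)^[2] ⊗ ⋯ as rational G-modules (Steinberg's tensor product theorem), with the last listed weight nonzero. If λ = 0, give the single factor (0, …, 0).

Converting to the ω-basis (c_i = row i of M dotted with v = (-43, -3, -3, -22, -1, 3, -5, 2)):
  c_1 = (0)·(-43) + (0)·(-3) + (-2)·(-3) + (1)·(-22) + (0)·(-1) + 2·3 + (-2)·(-5) + 0·2 = 0
  c_2 = (4)·(-43) + (2)·(-3) + (-4)·(-3) + (-6)·(-22) + (-1)·(-1) + 2·3 + (-4)·(-5) + 4·2 = 1
  c_3 = (0)·(-43) + (0)·(-3) + (0)·(-3) + (0)·(-22) + (0)·(-1) + 1·3 + (0)·(-5) + (-1)·(2) = 1
  c_4 = (2)·(-43) + (1)·(-3) + (-2)·(-3) + (-3)·(-22) + (0)·(-1) + 1·3 + (-2)·(-5) + 2·2 = 0
  c_5 = (-2)·(-43) + (-1)·(-3) + (2)·(-3) + (3)·(-22) + (0)·(-1) + (-1)·(3) + (1)·(-5) + (-4)·(2) = 1
  c_6 = (4)·(-43) + (2)·(-3) + (-4)·(-3) + (-6)·(-22) + (-1)·(-1) + 2·3 + (-6)·(-5) + (-1)·(2) = 1
  c_7 = (-4)·(-43) + (-2)·(-3) + (3)·(-3) + (6)·(-22) + (1)·(-1) + (-4)·(3) + (4)·(-5) + (-1)·(2) = 2
  c_8 = (-1)·(-43) + (0)·(-3) + (2)·(-3) + (1)·(-22) + (0)·(-1) + (-1)·(3) + (2)·(-5) + (-1)·(2) = 0
p = 3; digits c_i = Σ_j d_{ij}·3^j, 0 ≤ d_{ij} < 3:
  c_1 = 0
  c_2 = 1 = 1·3^0
  c_3 = 1 = 1·3^0
  c_4 = 0
  c_5 = 1 = 1·3^0
  c_6 = 1 = 1·3^0
  c_7 = 2 = 2·3^0
  c_8 = 0
p-restricted factor λ_0 = (0, 1, 1, 0, 1, 1, 2, 0)

((0, 1, 1, 0, 1, 1, 2, 0),)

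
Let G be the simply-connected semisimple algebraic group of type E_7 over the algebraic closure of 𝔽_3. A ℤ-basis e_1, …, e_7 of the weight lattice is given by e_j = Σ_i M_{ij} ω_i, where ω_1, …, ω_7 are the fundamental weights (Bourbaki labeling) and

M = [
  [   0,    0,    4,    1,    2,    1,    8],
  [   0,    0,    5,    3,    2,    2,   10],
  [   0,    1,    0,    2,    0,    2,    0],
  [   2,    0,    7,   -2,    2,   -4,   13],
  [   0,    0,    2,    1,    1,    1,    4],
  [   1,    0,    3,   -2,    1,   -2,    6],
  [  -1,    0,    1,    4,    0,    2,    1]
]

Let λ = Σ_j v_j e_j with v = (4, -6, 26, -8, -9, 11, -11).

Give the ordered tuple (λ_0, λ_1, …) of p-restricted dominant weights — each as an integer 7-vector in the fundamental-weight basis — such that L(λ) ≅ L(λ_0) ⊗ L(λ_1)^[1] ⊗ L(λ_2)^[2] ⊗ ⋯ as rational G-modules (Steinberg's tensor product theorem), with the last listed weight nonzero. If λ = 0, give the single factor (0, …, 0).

((1, 0, 0, 1, 2, 1, 1),)

Compute c_i = Σ_j M_{ij} v_j with v = (4, -6, 26, -8, -9, 11, -11):
  c_1 = 0·4 + (0)·(-6) + 4·26 + (1)·(-8) + (2)·(-9) + 1·11 + (8)·(-11) = 1
  c_2 = 0·4 + (0)·(-6) + 5·26 + (3)·(-8) + (2)·(-9) + 2·11 + (10)·(-11) = 0
  c_3 = 0·4 + (1)·(-6) + 0·26 + (2)·(-8) + (0)·(-9) + 2·11 + (0)·(-11) = 0
  c_4 = 2·4 + (0)·(-6) + 7·26 + (-2)·(-8) + (2)·(-9) + (-4)·(11) + (13)·(-11) = 1
  c_5 = 0·4 + (0)·(-6) + 2·26 + (1)·(-8) + (1)·(-9) + 1·11 + (4)·(-11) = 2
  c_6 = 1·4 + (0)·(-6) + 3·26 + (-2)·(-8) + (1)·(-9) + (-2)·(11) + (6)·(-11) = 1
  c_7 = (-1)·(4) + (0)·(-6) + 1·26 + (4)·(-8) + (0)·(-9) + 2·11 + (1)·(-11) = 1
Base-3 expansion of each c_i:
  c_1 = 1 = 1·3^0
  c_2 = 0
  c_3 = 0
  c_4 = 1 = 1·3^0
  c_5 = 2 = 2·3^0
  c_6 = 1 = 1·3^0
  c_7 = 1 = 1·3^0
λ_0 = (1, 0, 0, 1, 2, 1, 1)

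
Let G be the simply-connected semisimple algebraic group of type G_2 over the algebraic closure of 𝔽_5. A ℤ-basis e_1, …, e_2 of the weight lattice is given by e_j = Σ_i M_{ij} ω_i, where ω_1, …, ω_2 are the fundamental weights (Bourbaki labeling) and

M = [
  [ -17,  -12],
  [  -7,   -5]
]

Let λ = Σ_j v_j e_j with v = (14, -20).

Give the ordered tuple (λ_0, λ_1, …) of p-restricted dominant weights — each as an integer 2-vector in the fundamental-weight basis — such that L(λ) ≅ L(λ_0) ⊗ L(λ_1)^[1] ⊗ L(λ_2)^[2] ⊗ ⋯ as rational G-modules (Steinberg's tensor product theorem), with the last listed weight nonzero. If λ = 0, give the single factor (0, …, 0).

((2, 2),)

Converting to the ω-basis (c_i = row i of M dotted with v = (14, -20)):
  c_1 = (-17)·(14) + (-12)·(-20) = 2
  c_2 = (-7)·(14) + (-5)·(-20) = 2
Writing each c_i in base p = 5:
  c_1 = 2 = 2·5^0
  c_2 = 2 = 2·5^0
p-restricted factor λ_0 = (2, 2)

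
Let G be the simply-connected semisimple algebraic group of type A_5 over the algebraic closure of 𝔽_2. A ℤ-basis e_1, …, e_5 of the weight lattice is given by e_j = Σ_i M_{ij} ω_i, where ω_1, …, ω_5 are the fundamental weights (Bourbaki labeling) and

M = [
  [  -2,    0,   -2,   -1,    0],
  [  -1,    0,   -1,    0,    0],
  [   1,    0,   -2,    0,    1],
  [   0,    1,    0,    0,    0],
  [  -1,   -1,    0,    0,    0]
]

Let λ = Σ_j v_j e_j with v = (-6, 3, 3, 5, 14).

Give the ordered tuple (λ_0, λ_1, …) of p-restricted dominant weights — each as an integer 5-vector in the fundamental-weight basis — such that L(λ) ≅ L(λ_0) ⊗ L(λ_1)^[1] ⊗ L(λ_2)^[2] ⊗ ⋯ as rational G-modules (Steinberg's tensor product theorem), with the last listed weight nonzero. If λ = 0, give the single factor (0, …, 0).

((1, 1, 0, 1, 1), (0, 1, 1, 1, 1))

In the fundamental-weight basis, λ has coordinates c = M·v (v = (-6, 3, 3, 5, 14)):
  c_1 = (-2)·(-6) + 0·3 + (-2)·(3) + (-1)·(5) + 0·14 = 1
  c_2 = (-1)·(-6) + 0·3 + (-1)·(3) + 0·5 + 0·14 = 3
  c_3 = (1)·(-6) + 0·3 + (-2)·(3) + 0·5 + 1·14 = 2
  c_4 = (0)·(-6) + 1·3 + 0·3 + 0·5 + 0·14 = 3
  c_5 = (-1)·(-6) + (-1)·(3) + 0·3 + 0·5 + 0·14 = 3
Expand coordinatewise in base 2:
  c_1 = 1 = 1·2^0
  c_2 = 3 = 1·2^0 + 1·2^1
  c_3 = 2 = 0·2^0 + 1·2^1
  c_4 = 3 = 1·2^0 + 1·2^1
  c_5 = 3 = 1·2^0 + 1·2^1
λ_0 = (1, 1, 0, 1, 1)
λ_1 = (0, 1, 1, 1, 1)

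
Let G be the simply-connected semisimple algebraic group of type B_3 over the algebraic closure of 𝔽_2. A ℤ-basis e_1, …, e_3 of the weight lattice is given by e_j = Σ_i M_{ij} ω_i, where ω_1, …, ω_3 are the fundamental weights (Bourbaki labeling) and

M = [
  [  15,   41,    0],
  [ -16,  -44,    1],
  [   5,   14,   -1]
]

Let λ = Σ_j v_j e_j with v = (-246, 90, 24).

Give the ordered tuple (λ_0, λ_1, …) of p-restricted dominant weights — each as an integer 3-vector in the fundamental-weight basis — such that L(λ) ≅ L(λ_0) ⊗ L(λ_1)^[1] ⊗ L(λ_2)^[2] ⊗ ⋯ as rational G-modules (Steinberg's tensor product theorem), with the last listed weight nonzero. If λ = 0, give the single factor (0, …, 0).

In the fundamental-weight basis, λ has coordinates c = M·v (v = (-246, 90, 24)):
  c_1 = 15*-246 + 41*90 + 0*24 = 0
  c_2 = -16*-246 + -44*90 + 1*24 = 0
  c_3 = 5*-246 + 14*90 + -1*24 = 6
Expand coordinatewise in base 2:
  c_1 = 0
  c_2 = 0
  c_3 = 6 = 0·2^0 + 1·2^1 + 1·2^2
Factor λ_0 = (0, 0, 0)
Factor λ_1 = (0, 0, 1)
Factor λ_2 = (0, 0, 1)

((0, 0, 0), (0, 0, 1), (0, 0, 1))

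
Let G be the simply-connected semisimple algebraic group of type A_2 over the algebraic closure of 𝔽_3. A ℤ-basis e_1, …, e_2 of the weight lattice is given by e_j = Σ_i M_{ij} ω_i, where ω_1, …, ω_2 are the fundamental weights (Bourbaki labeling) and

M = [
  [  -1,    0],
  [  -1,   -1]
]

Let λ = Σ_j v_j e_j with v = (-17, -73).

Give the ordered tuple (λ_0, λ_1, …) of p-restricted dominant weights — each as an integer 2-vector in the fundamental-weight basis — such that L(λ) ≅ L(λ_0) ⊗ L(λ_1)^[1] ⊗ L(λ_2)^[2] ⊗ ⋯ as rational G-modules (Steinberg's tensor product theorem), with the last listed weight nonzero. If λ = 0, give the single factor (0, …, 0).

Change of basis e → ω: c = M·v where v = (-17, -73):
  c_1 = (-1)·(-17) + (0)·(-73) = 17
  c_2 = (-1)·(-17) + (-1)·(-73) = 90
p = 3; digits c_i = Σ_j d_{ij}·3^j, 0 ≤ d_{ij} < 3:
  c_1 = 17 = 2·3^0 + 2·3^1 + 1·3^2
  c_2 = 90 = 0·3^0 + 0·3^1 + 1·3^2 + 0·3^3 + 1·3^4
Factor λ_0 = (2, 0)
Factor λ_1 = (2, 0)
Factor λ_2 = (1, 1)
Factor λ_3 = (0, 0)
Factor λ_4 = (0, 1)

((2, 0), (2, 0), (1, 1), (0, 0), (0, 1))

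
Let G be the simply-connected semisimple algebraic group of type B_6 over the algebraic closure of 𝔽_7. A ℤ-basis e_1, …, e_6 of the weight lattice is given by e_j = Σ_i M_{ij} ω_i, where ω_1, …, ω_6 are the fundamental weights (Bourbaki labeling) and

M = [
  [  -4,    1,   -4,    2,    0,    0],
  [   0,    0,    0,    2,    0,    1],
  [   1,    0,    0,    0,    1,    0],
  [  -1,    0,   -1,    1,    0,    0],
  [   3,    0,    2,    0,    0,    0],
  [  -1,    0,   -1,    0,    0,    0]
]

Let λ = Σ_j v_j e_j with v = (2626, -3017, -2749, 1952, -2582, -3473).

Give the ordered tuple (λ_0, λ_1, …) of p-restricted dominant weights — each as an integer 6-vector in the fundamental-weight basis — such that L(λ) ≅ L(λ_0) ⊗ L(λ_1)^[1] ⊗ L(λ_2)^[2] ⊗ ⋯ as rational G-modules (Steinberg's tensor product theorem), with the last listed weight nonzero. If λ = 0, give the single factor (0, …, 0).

((0, 4, 2, 3, 0, 4), (1, 5, 6, 2, 4, 3), (0, 1, 0, 0, 6, 2), (4, 1, 0, 6, 6, 0))

Change of basis e → ω: c = M·v where v = (2626, -3017, -2749, 1952, -2582, -3473):
  c_1 = (-4)·(2626) + (1)·(-3017) + (-4)·(-2749) + 2·1952 + (0)·(-2582) + (0)·(-3473) = 1379
  c_2 = 0·2626 + (0)·(-3017) + (0)·(-2749) + 2·1952 + (0)·(-2582) + (1)·(-3473) = 431
  c_3 = 1·2626 + (0)·(-3017) + (0)·(-2749) + 0·1952 + (1)·(-2582) + (0)·(-3473) = 44
  c_4 = (-1)·(2626) + (0)·(-3017) + (-1)·(-2749) + 1·1952 + (0)·(-2582) + (0)·(-3473) = 2075
  c_5 = 3·2626 + (0)·(-3017) + (2)·(-2749) + 0·1952 + (0)·(-2582) + (0)·(-3473) = 2380
  c_6 = (-1)·(2626) + (0)·(-3017) + (-1)·(-2749) + 0·1952 + (0)·(-2582) + (0)·(-3473) = 123
Base-7 expansion of each c_i:
  c_1 = 1379 = 0·7^0 + 1·7^1 + 0·7^2 + 4·7^3
  c_2 = 431 = 4·7^0 + 5·7^1 + 1·7^2 + 1·7^3
  c_3 = 44 = 2·7^0 + 6·7^1
  c_4 = 2075 = 3·7^0 + 2·7^1 + 0·7^2 + 6·7^3
  c_5 = 2380 = 0·7^0 + 4·7^1 + 6·7^2 + 6·7^3
  c_6 = 123 = 4·7^0 + 3·7^1 + 2·7^2
p-restricted factor λ_0 = (0, 4, 2, 3, 0, 4)
p-restricted factor λ_1 = (1, 5, 6, 2, 4, 3)
p-restricted factor λ_2 = (0, 1, 0, 0, 6, 2)
p-restricted factor λ_3 = (4, 1, 0, 6, 6, 0)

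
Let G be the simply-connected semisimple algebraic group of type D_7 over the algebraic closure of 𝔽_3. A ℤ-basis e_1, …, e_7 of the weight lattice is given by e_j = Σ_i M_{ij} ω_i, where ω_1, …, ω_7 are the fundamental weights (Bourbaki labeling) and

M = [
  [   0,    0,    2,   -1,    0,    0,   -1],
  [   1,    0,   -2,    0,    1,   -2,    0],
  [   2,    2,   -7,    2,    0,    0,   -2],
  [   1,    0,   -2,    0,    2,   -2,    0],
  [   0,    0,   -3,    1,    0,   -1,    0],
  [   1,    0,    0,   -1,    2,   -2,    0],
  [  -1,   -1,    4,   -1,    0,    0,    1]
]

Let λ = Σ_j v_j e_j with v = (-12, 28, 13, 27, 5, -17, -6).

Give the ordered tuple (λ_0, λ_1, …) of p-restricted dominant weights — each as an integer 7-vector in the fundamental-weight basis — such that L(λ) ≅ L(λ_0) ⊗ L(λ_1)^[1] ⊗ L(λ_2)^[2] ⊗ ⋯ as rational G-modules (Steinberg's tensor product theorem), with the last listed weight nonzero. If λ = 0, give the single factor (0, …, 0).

((2, 1, 1, 0, 2, 2, 0), (1, 0, 2, 2, 1, 1, 1))

Converting to the ω-basis (c_i = row i of M dotted with v = (-12, 28, 13, 27, 5, -17, -6)):
  c_1 = (0)·(-12) + (0)·(28) + (2)·(13) + (-1)·(27) + (0)·(5) + (0)·(-17) + (-1)·(-6) = 5
  c_2 = (1)·(-12) + (0)·(28) + (-2)·(13) + (0)·(27) + (1)·(5) + (-2)·(-17) + (0)·(-6) = 1
  c_3 = (2)·(-12) + (2)·(28) + (-7)·(13) + (2)·(27) + (0)·(5) + (0)·(-17) + (-2)·(-6) = 7
  c_4 = (1)·(-12) + (0)·(28) + (-2)·(13) + (0)·(27) + (2)·(5) + (-2)·(-17) + (0)·(-6) = 6
  c_5 = (0)·(-12) + (0)·(28) + (-3)·(13) + (1)·(27) + (0)·(5) + (-1)·(-17) + (0)·(-6) = 5
  c_6 = (1)·(-12) + (0)·(28) + (0)·(13) + (-1)·(27) + (2)·(5) + (-2)·(-17) + (0)·(-6) = 5
  c_7 = (-1)·(-12) + (-1)·(28) + (4)·(13) + (-1)·(27) + (0)·(5) + (0)·(-17) + (1)·(-6) = 3
Expand coordinatewise in base 3:
  c_1 = 5 = 2·3^0 + 1·3^1
  c_2 = 1 = 1·3^0
  c_3 = 7 = 1·3^0 + 2·3^1
  c_4 = 6 = 0·3^0 + 2·3^1
  c_5 = 5 = 2·3^0 + 1·3^1
  c_6 = 5 = 2·3^0 + 1·3^1
  c_7 = 3 = 0·3^0 + 1·3^1
p-restricted factor λ_0 = (2, 1, 1, 0, 2, 2, 0)
p-restricted factor λ_1 = (1, 0, 2, 2, 1, 1, 1)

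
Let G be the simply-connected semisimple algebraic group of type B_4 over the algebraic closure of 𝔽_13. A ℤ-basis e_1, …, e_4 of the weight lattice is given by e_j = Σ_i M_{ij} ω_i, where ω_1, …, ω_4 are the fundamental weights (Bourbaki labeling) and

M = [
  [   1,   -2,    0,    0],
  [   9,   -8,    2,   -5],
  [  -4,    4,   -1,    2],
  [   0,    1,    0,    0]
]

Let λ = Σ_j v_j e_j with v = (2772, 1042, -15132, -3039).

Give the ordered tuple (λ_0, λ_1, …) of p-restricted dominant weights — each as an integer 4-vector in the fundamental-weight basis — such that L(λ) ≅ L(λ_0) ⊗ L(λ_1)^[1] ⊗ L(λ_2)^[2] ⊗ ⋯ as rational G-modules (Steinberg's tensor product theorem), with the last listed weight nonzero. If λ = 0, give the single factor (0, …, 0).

Compute c_i = Σ_j M_{ij} v_j with v = (2772, 1042, -15132, -3039):
  c_1 = 1·2772 + (-2)·(1042) + (0)·(-15132) + (0)·(-3039) = 688
  c_2 = 9·2772 + (-8)·(1042) + (2)·(-15132) + (-5)·(-3039) = 1543
  c_3 = (-4)·(2772) + 4·1042 + (-1)·(-15132) + (2)·(-3039) = 2134
  c_4 = 0·2772 + 1·1042 + (0)·(-15132) + (0)·(-3039) = 1042
Base-13 expansion of each c_i:
  c_1 = 688 = 12·13^0 + 0·13^1 + 4·13^2
  c_2 = 1543 = 9·13^0 + 1·13^1 + 9·13^2
  c_3 = 2134 = 2·13^0 + 8·13^1 + 12·13^2
  c_4 = 1042 = 2·13^0 + 2·13^1 + 6·13^2
λ_0 = (12, 9, 2, 2)
λ_1 = (0, 1, 8, 2)
λ_2 = (4, 9, 12, 6)

((12, 9, 2, 2), (0, 1, 8, 2), (4, 9, 12, 6))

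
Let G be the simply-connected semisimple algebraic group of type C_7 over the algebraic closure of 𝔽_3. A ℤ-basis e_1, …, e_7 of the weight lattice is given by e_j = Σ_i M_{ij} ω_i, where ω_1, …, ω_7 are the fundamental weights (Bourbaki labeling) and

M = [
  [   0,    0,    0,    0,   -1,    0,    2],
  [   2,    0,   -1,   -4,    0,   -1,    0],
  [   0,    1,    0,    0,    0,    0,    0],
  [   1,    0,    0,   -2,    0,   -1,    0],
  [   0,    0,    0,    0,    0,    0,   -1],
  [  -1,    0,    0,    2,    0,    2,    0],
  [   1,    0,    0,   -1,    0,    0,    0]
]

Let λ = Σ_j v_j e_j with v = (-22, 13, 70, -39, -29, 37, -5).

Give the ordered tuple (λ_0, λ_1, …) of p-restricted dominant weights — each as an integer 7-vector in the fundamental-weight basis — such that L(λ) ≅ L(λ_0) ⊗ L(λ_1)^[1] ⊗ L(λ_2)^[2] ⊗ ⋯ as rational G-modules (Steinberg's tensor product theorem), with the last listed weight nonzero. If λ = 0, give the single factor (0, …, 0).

((1, 2, 1, 1, 2, 0, 2), (0, 1, 1, 0, 1, 0, 2), (2, 0, 1, 2, 0, 2, 1))

Converting to the ω-basis (c_i = row i of M dotted with v = (-22, 13, 70, -39, -29, 37, -5)):
  c_1 = (0)·(-22) + (0)·(13) + (0)·(70) + (0)·(-39) + (-1)·(-29) + (0)·(37) + (2)·(-5) = 19
  c_2 = (2)·(-22) + (0)·(13) + (-1)·(70) + (-4)·(-39) + (0)·(-29) + (-1)·(37) + (0)·(-5) = 5
  c_3 = (0)·(-22) + (1)·(13) + (0)·(70) + (0)·(-39) + (0)·(-29) + (0)·(37) + (0)·(-5) = 13
  c_4 = (1)·(-22) + (0)·(13) + (0)·(70) + (-2)·(-39) + (0)·(-29) + (-1)·(37) + (0)·(-5) = 19
  c_5 = (0)·(-22) + (0)·(13) + (0)·(70) + (0)·(-39) + (0)·(-29) + (0)·(37) + (-1)·(-5) = 5
  c_6 = (-1)·(-22) + (0)·(13) + (0)·(70) + (2)·(-39) + (0)·(-29) + (2)·(37) + (0)·(-5) = 18
  c_7 = (1)·(-22) + (0)·(13) + (0)·(70) + (-1)·(-39) + (0)·(-29) + (0)·(37) + (0)·(-5) = 17
Base-3 expansion of each c_i:
  c_1 = 19 = 1·3^0 + 0·3^1 + 2·3^2
  c_2 = 5 = 2·3^0 + 1·3^1
  c_3 = 13 = 1·3^0 + 1·3^1 + 1·3^2
  c_4 = 19 = 1·3^0 + 0·3^1 + 2·3^2
  c_5 = 5 = 2·3^0 + 1·3^1
  c_6 = 18 = 0·3^0 + 0·3^1 + 2·3^2
  c_7 = 17 = 2·3^0 + 2·3^1 + 1·3^2
λ_0 = (1, 2, 1, 1, 2, 0, 2)
λ_1 = (0, 1, 1, 0, 1, 0, 2)
λ_2 = (2, 0, 1, 2, 0, 2, 1)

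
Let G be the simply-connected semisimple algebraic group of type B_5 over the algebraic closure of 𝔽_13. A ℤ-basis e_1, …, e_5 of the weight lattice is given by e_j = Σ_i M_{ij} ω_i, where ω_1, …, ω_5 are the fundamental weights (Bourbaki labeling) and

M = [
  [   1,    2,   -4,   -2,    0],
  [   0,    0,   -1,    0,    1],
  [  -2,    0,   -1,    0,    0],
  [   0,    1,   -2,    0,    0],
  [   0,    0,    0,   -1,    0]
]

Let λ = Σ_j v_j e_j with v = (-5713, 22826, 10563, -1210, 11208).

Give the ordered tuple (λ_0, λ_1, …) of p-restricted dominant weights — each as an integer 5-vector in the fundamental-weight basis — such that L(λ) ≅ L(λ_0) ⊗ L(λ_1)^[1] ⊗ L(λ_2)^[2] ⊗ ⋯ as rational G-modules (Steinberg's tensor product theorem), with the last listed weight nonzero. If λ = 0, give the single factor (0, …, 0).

ω-coordinates c = M·v, v = (-5713, 22826, 10563, -1210, 11208):
  c_1 = (1)·(-5713) + 2·22826 + (-4)·(10563) + (-2)·(-1210) + 0·11208 = 107
  c_2 = (0)·(-5713) + 0·22826 + (-1)·(10563) + (0)·(-1210) + 1·11208 = 645
  c_3 = (-2)·(-5713) + 0·22826 + (-1)·(10563) + (0)·(-1210) + 0·11208 = 863
  c_4 = (0)·(-5713) + 1·22826 + (-2)·(10563) + (0)·(-1210) + 0·11208 = 1700
  c_5 = (0)·(-5713) + 0·22826 + 0·10563 + (-1)·(-1210) + 0·11208 = 1210
p = 13; digits c_i = Σ_j d_{ij}·13^j, 0 ≤ d_{ij} < 13:
  c_1 = 107 = 3·13^0 + 8·13^1
  c_2 = 645 = 8·13^0 + 10·13^1 + 3·13^2
  c_3 = 863 = 5·13^0 + 1·13^1 + 5·13^2
  c_4 = 1700 = 10·13^0 + 0·13^1 + 10·13^2
  c_5 = 1210 = 1·13^0 + 2·13^1 + 7·13^2
p-restricted factor λ_0 = (3, 8, 5, 10, 1)
p-restricted factor λ_1 = (8, 10, 1, 0, 2)
p-restricted factor λ_2 = (0, 3, 5, 10, 7)

((3, 8, 5, 10, 1), (8, 10, 1, 0, 2), (0, 3, 5, 10, 7))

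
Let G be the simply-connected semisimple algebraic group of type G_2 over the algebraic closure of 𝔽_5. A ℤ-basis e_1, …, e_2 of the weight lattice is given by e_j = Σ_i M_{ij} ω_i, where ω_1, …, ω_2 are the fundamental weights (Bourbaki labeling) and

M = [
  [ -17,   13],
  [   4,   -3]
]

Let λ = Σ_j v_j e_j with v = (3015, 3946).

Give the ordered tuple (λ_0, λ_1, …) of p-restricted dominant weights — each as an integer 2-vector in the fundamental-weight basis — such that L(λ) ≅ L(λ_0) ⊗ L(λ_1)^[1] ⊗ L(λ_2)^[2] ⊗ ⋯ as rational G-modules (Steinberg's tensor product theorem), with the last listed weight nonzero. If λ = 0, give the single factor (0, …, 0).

In the fundamental-weight basis, λ has coordinates c = M·v (v = (3015, 3946)):
  c_1 = -17*3015 + 13*3946 = 43
  c_2 = 4*3015 + -3*3946 = 222
Writing each c_i in base p = 5:
  c_1 = 43 = 3·5^0 + 3·5^1 + 1·5^2
  c_2 = 222 = 2·5^0 + 4·5^1 + 3·5^2 + 1·5^3
p-restricted factor λ_0 = (3, 2)
p-restricted factor λ_1 = (3, 4)
p-restricted factor λ_2 = (1, 3)
p-restricted factor λ_3 = (0, 1)

((3, 2), (3, 4), (1, 3), (0, 1))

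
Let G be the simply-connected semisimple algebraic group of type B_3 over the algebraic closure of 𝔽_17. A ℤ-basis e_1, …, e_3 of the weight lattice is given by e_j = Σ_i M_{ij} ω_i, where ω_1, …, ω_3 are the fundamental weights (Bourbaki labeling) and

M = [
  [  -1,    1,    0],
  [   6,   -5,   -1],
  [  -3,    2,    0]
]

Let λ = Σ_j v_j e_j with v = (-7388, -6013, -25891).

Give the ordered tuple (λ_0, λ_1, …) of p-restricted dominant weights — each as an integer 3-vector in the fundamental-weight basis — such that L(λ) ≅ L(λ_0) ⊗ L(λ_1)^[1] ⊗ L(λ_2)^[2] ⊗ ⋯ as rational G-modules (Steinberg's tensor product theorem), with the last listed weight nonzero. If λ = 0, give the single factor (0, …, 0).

((15, 0, 6), (12, 4, 1), (4, 6, 1), (0, 2, 2))

ω-coordinates c = M·v, v = (-7388, -6013, -25891):
  c_1 = -1*-7388 + 1*-6013 + 0*-25891 = 1375
  c_2 = 6*-7388 + -5*-6013 + -1*-25891 = 11628
  c_3 = -3*-7388 + 2*-6013 + 0*-25891 = 10138
Base-17 expansion of each c_i:
  c_1 = 1375 = 15·17^0 + 12·17^1 + 4·17^2
  c_2 = 11628 = 0·17^0 + 4·17^1 + 6·17^2 + 2·17^3
  c_3 = 10138 = 6·17^0 + 1·17^1 + 1·17^2 + 2·17^3
Factor λ_0 = (15, 0, 6)
Factor λ_1 = (12, 4, 1)
Factor λ_2 = (4, 6, 1)
Factor λ_3 = (0, 2, 2)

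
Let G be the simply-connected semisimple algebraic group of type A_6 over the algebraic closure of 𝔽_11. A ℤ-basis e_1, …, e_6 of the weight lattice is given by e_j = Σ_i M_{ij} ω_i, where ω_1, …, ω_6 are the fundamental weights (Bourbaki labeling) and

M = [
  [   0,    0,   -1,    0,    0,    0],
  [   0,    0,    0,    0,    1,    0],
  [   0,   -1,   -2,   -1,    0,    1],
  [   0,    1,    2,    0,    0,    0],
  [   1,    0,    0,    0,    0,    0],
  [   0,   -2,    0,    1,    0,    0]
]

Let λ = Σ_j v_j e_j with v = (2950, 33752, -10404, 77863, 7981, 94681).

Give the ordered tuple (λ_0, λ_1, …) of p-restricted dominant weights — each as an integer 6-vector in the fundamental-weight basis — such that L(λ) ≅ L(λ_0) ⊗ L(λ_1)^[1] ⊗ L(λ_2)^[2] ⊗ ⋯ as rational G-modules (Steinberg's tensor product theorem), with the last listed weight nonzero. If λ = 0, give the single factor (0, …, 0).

In the fundamental-weight basis, λ has coordinates c = M·v (v = (2950, 33752, -10404, 77863, 7981, 94681)):
  c_1 = 0*2950 + 0*33752 + -1*-10404 + 0*77863 + 0*7981 + 0*94681 = 10404
  c_2 = 0*2950 + 0*33752 + 0*-10404 + 0*77863 + 1*7981 + 0*94681 = 7981
  c_3 = 0*2950 + -1*33752 + -2*-10404 + -1*77863 + 0*7981 + 1*94681 = 3874
  c_4 = 0*2950 + 1*33752 + 2*-10404 + 0*77863 + 0*7981 + 0*94681 = 12944
  c_5 = 1*2950 + 0*33752 + 0*-10404 + 0*77863 + 0*7981 + 0*94681 = 2950
  c_6 = 0*2950 + -2*33752 + 0*-10404 + 1*77863 + 0*7981 + 0*94681 = 10359
Writing each c_i in base p = 11:
  c_1 = 10404 = 9·11^0 + 10·11^1 + 8·11^2 + 7·11^3
  c_2 = 7981 = 6·11^0 + 10·11^1 + 10·11^2 + 5·11^3
  c_3 = 3874 = 2·11^0 + 0·11^1 + 10·11^2 + 2·11^3
  c_4 = 12944 = 8·11^0 + 10·11^1 + 7·11^2 + 9·11^3
  c_5 = 2950 = 2·11^0 + 4·11^1 + 2·11^2 + 2·11^3
  c_6 = 10359 = 8·11^0 + 6·11^1 + 8·11^2 + 7·11^3
p-restricted factor λ_0 = (9, 6, 2, 8, 2, 8)
p-restricted factor λ_1 = (10, 10, 0, 10, 4, 6)
p-restricted factor λ_2 = (8, 10, 10, 7, 2, 8)
p-restricted factor λ_3 = (7, 5, 2, 9, 2, 7)

((9, 6, 2, 8, 2, 8), (10, 10, 0, 10, 4, 6), (8, 10, 10, 7, 2, 8), (7, 5, 2, 9, 2, 7))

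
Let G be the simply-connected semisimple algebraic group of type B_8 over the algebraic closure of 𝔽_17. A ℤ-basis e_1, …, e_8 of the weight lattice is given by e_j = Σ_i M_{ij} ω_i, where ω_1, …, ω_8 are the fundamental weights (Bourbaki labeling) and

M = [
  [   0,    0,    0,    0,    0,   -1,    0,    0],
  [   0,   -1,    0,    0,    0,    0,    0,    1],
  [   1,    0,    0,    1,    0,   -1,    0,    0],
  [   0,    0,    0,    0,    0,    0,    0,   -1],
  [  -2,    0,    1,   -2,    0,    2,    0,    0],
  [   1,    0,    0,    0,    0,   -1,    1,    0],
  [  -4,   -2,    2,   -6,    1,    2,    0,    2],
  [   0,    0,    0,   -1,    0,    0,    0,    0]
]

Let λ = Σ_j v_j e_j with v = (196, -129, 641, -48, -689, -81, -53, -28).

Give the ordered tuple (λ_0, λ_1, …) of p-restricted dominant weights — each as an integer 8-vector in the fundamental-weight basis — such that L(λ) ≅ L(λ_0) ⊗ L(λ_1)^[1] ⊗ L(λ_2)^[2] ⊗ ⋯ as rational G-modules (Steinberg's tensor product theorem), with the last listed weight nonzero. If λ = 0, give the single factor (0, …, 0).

Compute c_i = Σ_j M_{ij} v_j with v = (196, -129, 641, -48, -689, -81, -53, -28):
  c_1 = (0)·(196) + (0)·(-129) + (0)·(641) + (0)·(-48) + (0)·(-689) + (-1)·(-81) + (0)·(-53) + (0)·(-28) = 81
  c_2 = (0)·(196) + (-1)·(-129) + (0)·(641) + (0)·(-48) + (0)·(-689) + (0)·(-81) + (0)·(-53) + (1)·(-28) = 101
  c_3 = (1)·(196) + (0)·(-129) + (0)·(641) + (1)·(-48) + (0)·(-689) + (-1)·(-81) + (0)·(-53) + (0)·(-28) = 229
  c_4 = (0)·(196) + (0)·(-129) + (0)·(641) + (0)·(-48) + (0)·(-689) + (0)·(-81) + (0)·(-53) + (-1)·(-28) = 28
  c_5 = (-2)·(196) + (0)·(-129) + (1)·(641) + (-2)·(-48) + (0)·(-689) + (2)·(-81) + (0)·(-53) + (0)·(-28) = 183
  c_6 = (1)·(196) + (0)·(-129) + (0)·(641) + (0)·(-48) + (0)·(-689) + (-1)·(-81) + (1)·(-53) + (0)·(-28) = 224
  c_7 = (-4)·(196) + (-2)·(-129) + (2)·(641) + (-6)·(-48) + (1)·(-689) + (2)·(-81) + (0)·(-53) + (2)·(-28) = 137
  c_8 = (0)·(196) + (0)·(-129) + (0)·(641) + (-1)·(-48) + (0)·(-689) + (0)·(-81) + (0)·(-53) + (0)·(-28) = 48
Writing each c_i in base p = 17:
  c_1 = 81 = 13·17^0 + 4·17^1
  c_2 = 101 = 16·17^0 + 5·17^1
  c_3 = 229 = 8·17^0 + 13·17^1
  c_4 = 28 = 11·17^0 + 1·17^1
  c_5 = 183 = 13·17^0 + 10·17^1
  c_6 = 224 = 3·17^0 + 13·17^1
  c_7 = 137 = 1·17^0 + 8·17^1
  c_8 = 48 = 14·17^0 + 2·17^1
p-restricted factor λ_0 = (13, 16, 8, 11, 13, 3, 1, 14)
p-restricted factor λ_1 = (4, 5, 13, 1, 10, 13, 8, 2)

((13, 16, 8, 11, 13, 3, 1, 14), (4, 5, 13, 1, 10, 13, 8, 2))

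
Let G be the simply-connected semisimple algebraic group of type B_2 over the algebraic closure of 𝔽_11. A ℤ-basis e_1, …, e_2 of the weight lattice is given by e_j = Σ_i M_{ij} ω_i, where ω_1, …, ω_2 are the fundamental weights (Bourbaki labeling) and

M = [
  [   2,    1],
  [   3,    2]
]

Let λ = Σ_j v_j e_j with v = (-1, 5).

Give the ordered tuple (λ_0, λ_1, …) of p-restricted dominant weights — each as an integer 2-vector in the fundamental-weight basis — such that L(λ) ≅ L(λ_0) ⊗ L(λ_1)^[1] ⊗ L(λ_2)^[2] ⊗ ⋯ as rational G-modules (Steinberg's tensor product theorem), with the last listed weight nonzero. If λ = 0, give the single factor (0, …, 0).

((3, 7),)

ω-coordinates c = M·v, v = (-1, 5):
  c_1 = (2)·(-1) + 1·5 = 3
  c_2 = (3)·(-1) + 2·5 = 7
Base-11 expansion of each c_i:
  c_1 = 3 = 3·11^0
  c_2 = 7 = 7·11^0
p-restricted factor λ_0 = (3, 7)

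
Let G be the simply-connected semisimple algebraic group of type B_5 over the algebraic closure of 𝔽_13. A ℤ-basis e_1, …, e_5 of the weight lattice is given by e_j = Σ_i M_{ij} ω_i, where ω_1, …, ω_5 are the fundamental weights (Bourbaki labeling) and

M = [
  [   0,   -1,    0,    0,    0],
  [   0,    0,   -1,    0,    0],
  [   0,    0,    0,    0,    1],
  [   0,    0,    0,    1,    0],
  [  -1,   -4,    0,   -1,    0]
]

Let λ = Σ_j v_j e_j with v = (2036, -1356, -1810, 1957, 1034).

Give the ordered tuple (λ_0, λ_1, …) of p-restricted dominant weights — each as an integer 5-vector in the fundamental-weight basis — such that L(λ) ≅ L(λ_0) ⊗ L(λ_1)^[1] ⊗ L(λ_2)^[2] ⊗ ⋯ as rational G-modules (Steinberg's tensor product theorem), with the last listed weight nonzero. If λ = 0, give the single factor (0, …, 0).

((4, 3, 7, 7, 1), (0, 9, 1, 7, 6), (8, 10, 6, 11, 8))

Compute c_i = Σ_j M_{ij} v_j with v = (2036, -1356, -1810, 1957, 1034):
  c_1 = 0*2036 + -1*-1356 + 0*-1810 + 0*1957 + 0*1034 = 1356
  c_2 = 0*2036 + 0*-1356 + -1*-1810 + 0*1957 + 0*1034 = 1810
  c_3 = 0*2036 + 0*-1356 + 0*-1810 + 0*1957 + 1*1034 = 1034
  c_4 = 0*2036 + 0*-1356 + 0*-1810 + 1*1957 + 0*1034 = 1957
  c_5 = -1*2036 + -4*-1356 + 0*-1810 + -1*1957 + 0*1034 = 1431
Base-13 expansion of each c_i:
  c_1 = 1356 = 4·13^0 + 0·13^1 + 8·13^2
  c_2 = 1810 = 3·13^0 + 9·13^1 + 10·13^2
  c_3 = 1034 = 7·13^0 + 1·13^1 + 6·13^2
  c_4 = 1957 = 7·13^0 + 7·13^1 + 11·13^2
  c_5 = 1431 = 1·13^0 + 6·13^1 + 8·13^2
Factor λ_0 = (4, 3, 7, 7, 1)
Factor λ_1 = (0, 9, 1, 7, 6)
Factor λ_2 = (8, 10, 6, 11, 8)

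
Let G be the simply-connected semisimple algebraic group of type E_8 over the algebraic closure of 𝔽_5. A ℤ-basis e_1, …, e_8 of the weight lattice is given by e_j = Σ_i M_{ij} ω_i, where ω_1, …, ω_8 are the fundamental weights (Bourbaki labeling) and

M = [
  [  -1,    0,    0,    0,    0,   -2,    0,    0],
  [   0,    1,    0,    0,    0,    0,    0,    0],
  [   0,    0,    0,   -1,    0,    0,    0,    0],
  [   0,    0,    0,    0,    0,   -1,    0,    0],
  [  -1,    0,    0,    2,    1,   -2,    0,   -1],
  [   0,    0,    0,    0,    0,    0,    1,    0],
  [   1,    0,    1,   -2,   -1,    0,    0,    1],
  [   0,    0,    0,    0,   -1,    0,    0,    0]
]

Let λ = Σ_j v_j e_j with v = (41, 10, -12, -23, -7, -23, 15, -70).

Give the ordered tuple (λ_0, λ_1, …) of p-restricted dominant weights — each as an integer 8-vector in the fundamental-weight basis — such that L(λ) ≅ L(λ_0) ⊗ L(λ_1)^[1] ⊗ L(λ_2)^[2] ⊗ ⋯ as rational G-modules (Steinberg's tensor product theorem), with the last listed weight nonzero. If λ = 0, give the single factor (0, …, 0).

Change of basis e → ω: c = M·v where v = (41, 10, -12, -23, -7, -23, 15, -70):
  c_1 = (-1)·(41) + 0·10 + (0)·(-12) + (0)·(-23) + (0)·(-7) + (-2)·(-23) + 0·15 + (0)·(-70) = 5
  c_2 = 0·41 + 1·10 + (0)·(-12) + (0)·(-23) + (0)·(-7) + (0)·(-23) + 0·15 + (0)·(-70) = 10
  c_3 = 0·41 + 0·10 + (0)·(-12) + (-1)·(-23) + (0)·(-7) + (0)·(-23) + 0·15 + (0)·(-70) = 23
  c_4 = 0·41 + 0·10 + (0)·(-12) + (0)·(-23) + (0)·(-7) + (-1)·(-23) + 0·15 + (0)·(-70) = 23
  c_5 = (-1)·(41) + 0·10 + (0)·(-12) + (2)·(-23) + (1)·(-7) + (-2)·(-23) + 0·15 + (-1)·(-70) = 22
  c_6 = 0·41 + 0·10 + (0)·(-12) + (0)·(-23) + (0)·(-7) + (0)·(-23) + 1·15 + (0)·(-70) = 15
  c_7 = 1·41 + 0·10 + (1)·(-12) + (-2)·(-23) + (-1)·(-7) + (0)·(-23) + 0·15 + (1)·(-70) = 12
  c_8 = 0·41 + 0·10 + (0)·(-12) + (0)·(-23) + (-1)·(-7) + (0)·(-23) + 0·15 + (0)·(-70) = 7
p = 5; digits c_i = Σ_j d_{ij}·5^j, 0 ≤ d_{ij} < 5:
  c_1 = 5 = 0·5^0 + 1·5^1
  c_2 = 10 = 0·5^0 + 2·5^1
  c_3 = 23 = 3·5^0 + 4·5^1
  c_4 = 23 = 3·5^0 + 4·5^1
  c_5 = 22 = 2·5^0 + 4·5^1
  c_6 = 15 = 0·5^0 + 3·5^1
  c_7 = 12 = 2·5^0 + 2·5^1
  c_8 = 7 = 2·5^0 + 1·5^1
p-restricted factor λ_0 = (0, 0, 3, 3, 2, 0, 2, 2)
p-restricted factor λ_1 = (1, 2, 4, 4, 4, 3, 2, 1)

((0, 0, 3, 3, 2, 0, 2, 2), (1, 2, 4, 4, 4, 3, 2, 1))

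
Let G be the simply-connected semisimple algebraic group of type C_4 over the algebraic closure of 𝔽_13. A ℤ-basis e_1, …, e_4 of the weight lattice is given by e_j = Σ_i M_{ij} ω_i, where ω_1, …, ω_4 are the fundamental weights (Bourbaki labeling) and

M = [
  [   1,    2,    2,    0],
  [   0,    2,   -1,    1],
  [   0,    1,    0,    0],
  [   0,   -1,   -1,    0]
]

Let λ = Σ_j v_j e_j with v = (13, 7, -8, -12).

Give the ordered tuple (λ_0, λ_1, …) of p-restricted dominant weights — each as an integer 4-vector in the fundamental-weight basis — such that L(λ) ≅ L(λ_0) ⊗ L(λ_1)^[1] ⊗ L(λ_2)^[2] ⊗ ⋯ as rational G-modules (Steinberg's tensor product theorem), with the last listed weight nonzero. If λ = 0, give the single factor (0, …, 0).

Change of basis e → ω: c = M·v where v = (13, 7, -8, -12):
  c_1 = (1)·(13) + (2)·(7) + (2)·(-8) + (0)·(-12) = 11
  c_2 = (0)·(13) + (2)·(7) + (-1)·(-8) + (1)·(-12) = 10
  c_3 = (0)·(13) + (1)·(7) + (0)·(-8) + (0)·(-12) = 7
  c_4 = (0)·(13) + (-1)·(7) + (-1)·(-8) + (0)·(-12) = 1
Writing each c_i in base p = 13:
  c_1 = 11 = 11·13^0
  c_2 = 10 = 10·13^0
  c_3 = 7 = 7·13^0
  c_4 = 1 = 1·13^0
λ_0 = (11, 10, 7, 1)

((11, 10, 7, 1),)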